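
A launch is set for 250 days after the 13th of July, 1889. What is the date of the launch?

the 20th of March, 1890

Count 250 days after July 13, 1889:
July 1889: 31 − 13 = 18 days remain.
Then August (31), September (30), October (31), November (30), December (31), January (31), February 1890 (28): 31 + 30 + 31 + 30 + 31 + 31 + 28 = 212 days.
March 1–20, 1890: 20 days.
Total: 18 + 212 + 20 = 250 days.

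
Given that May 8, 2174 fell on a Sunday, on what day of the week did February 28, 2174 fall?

Count forward from the earlier date (February 28, 2174) to the later (May 8, 2174):
February 2174: 28 − 28 = 0 days remain (2174 is not a leap year, so February has 28 days).
Then March (31), April (30): 31 + 30 = 61 days.
May 1–8, 2174: 8 days.
Total: 0 + 61 + 8 = 69 days.
69 mod 7 = 6, so 6 days before Sunday is Monday.

Monday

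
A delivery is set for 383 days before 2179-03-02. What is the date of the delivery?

2178-02-12

Count 383 days before March 2, 2179:
February 12, 2178 → February 12, 2179: 365 days.
February 2179: 28 − 12 = 16 days remain (2179 is not a leap year, so February has 28 days).
March 1–2, 2179: 2 days.
Residual: 18 days.
Total: 383 days.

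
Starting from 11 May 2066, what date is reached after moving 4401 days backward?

23 April 2054

Count 4401 days before May 11, 2066:
Day-of-year of April 23, 2054: 113.
Day-of-year of May 11, 2066: 131.
2054 has 365 days, so 365 − 113 = 252 days remain in 2054.
Full years 2055–2065: 8 common + 3 leap = 8×365 + 3×366 = 4018 days.
Total: 252 + 4018 + 131 = 4401 days.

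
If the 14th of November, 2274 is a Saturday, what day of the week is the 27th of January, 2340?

Saturday

Day-of-year of November 14, 2274: 318.
Day-of-year of January 27, 2340: 27.
2274 has 365 days, so 365 − 318 = 47 days remain in 2274.
Full years 2275–2339: 50 common + 15 leap = 50×365 + 15×366 = 23740 days.
Total: 47 + 23740 + 27 = 23814 days.
23814 is a multiple of 7, so the 27th of January, 2340 falls on the same weekday: Saturday.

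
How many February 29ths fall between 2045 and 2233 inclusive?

Years divisible by 4: 2048, 2052, …, 2232 — 47 in all.
Of these, 2100, 2200 are divisible by 100 but not 400, so not leap.
Leap years: 47 − 2 = 45.

45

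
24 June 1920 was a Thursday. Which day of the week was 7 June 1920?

Count forward from the earlier date (June 7, 1920) to the later (June 24, 1920):
Within June 1920: 24 − 7 = 17 days.
17 mod 7 = 3, so 3 days before Thursday is Monday.

Monday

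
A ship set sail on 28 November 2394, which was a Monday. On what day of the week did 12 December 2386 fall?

Friday

Count forward from the earlier date (December 12, 2386) to the later (November 28, 2394):
From December 12, 2386 to December 12, 2393: 7 years, of which 2 contain a Feb 29 — 5×365 + 2×366 = 2557 days.
December 2393: 31 − 12 = 19 days remain.
Then 10 full months totalling 304 days.
November 1–28, 2394: 28 days.
Residual: 351 days.
Total: 2908 days.
2908 mod 7 = 3, so 3 days before Monday is Friday.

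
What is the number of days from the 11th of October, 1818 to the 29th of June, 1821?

Day-of-year of October 11, 1818: 284.
Day-of-year of June 29, 1821: 180.
1818 has 365 days, so 365 − 284 = 81 days remain in 1818.
Full years: 1819: 365; 1820: 366. Sum = 731.
Total: 81 + 731 + 180 = 992 days.

992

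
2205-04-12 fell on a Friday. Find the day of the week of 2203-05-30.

Count forward from the earlier date (May 30, 2203) to the later (April 12, 2205):
May 30, 2203 → May 30, 2204: 366 days (2204 is a leap year).
May 2204: 31 − 30 = 1 day remains.
Then 10 full months totalling 304 days.
April 1–12, 2205: 12 days.
Residual: 317 days.
Total: 683 days.
683 mod 7 = 4, so 4 days before Friday is Monday.

Monday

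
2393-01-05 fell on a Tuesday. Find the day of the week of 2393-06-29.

January 2393: 31 − 5 = 26 days remain.
Then February 2393 (28), March (31), April (30), May (31): 28 + 31 + 30 + 31 = 120 days.
June 1–29, 2393: 29 days.
Total: 26 + 120 + 29 = 175 days.
175 is a multiple of 7, so 2393-06-29 falls on the same weekday: Tuesday.

Tuesday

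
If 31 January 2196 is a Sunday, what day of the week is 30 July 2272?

Tuesday

From January 31, 2196 to January 31, 2272: 76 years, of which 18 contain a Feb 29 — 58×365 + 18×366 = 27758 days.
(2200 is not a leap year (divisible by 100 but not 400).)
January 2272: 31 − 31 = 0 days remain.
Then February 2272 (29), March (31), April (30), May (31), June (30): 29 + 31 + 30 + 31 + 30 = 151 days.
July 1–30, 2272: 30 days.
Residual: 181 days.
Total: 27939 days.
27939 mod 7 = 2, so 2 days after Sunday is Tuesday.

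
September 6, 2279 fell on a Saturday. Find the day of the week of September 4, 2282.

September 6, 2279 → September 6, 2280: 366 days (2280 is a leap year).
September 6, 2280 → September 6, 2281: 365 days.
September 2281: 30 − 6 = 24 days remain.
Then 11 full months totalling 335 days.
September 1–4, 2282: 4 days.
Residual: 363 days.
Total: 1094 days.
1094 mod 7 = 2, so 2 days after Saturday is Monday.

Monday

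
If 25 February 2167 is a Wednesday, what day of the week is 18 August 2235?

From February 25, 2167 to February 25, 2235: 68 years, of which 16 contain a Feb 29 — 52×365 + 16×366 = 24836 days.
(2200 is not a leap year (divisible by 100 but not 400).)
February 2235: 28 − 25 = 3 days remain (2235 is not a leap year, so February has 28 days).
Then March (31), April (30), May (31), June (30), July (31): 31 + 30 + 31 + 30 + 31 = 153 days.
August 1–18, 2235: 18 days.
Residual: 174 days.
Total: 25010 days.
25010 mod 7 = 6, so 6 days after Wednesday is Tuesday.

Tuesday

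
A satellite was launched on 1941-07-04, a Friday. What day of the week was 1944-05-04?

Thursday

July 4, 1941 → July 4, 1942: 365 days.
July 4, 1942 → July 4, 1943: 365 days.
July 1943: 31 − 4 = 27 days remain.
Then 9 full months totalling 274 days.
May 1–4, 1944: 4 days.
Residual: 305 days.
Total: 1035 days.
1035 mod 7 = 6, so 6 days after Friday is Thursday.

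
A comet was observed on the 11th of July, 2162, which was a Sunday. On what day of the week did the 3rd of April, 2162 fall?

Count forward from the earlier date (April 3, 2162) to the later (July 11, 2162):
April 2162: 30 − 3 = 27 days remain.
Then May (31), June (30): 31 + 30 = 61 days.
July 1–11, 2162: 11 days.
Total: 27 + 61 + 11 = 99 days.
99 mod 7 = 1, so 1 day before Sunday is Saturday.

Saturday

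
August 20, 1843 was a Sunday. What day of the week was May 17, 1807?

Count forward from the earlier date (May 17, 1807) to the later (August 20, 1843):
From May 17, 1807 to May 17, 1843: 36 years, of which 9 contain a Feb 29 — 27×365 + 9×366 = 13149 days.
May 1843: 31 − 17 = 14 days remain.
Then June (30), July (31): 30 + 31 = 61 days.
August 1–20, 1843: 20 days.
Residual: 95 days.
Total: 13244 days.
13244 is a multiple of 7, so May 17, 1807 falls on the same weekday: Sunday.

Sunday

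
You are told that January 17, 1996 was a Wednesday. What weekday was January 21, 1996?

Sunday

Within January 1996: 21 − 17 = 4 days.
4 mod 7 = 4, so 4 days after Wednesday is Sunday.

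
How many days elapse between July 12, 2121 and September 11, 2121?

61

July 2121: 31 − 12 = 19 days remain.
Then August (31): 31 days.
September 1–11, 2121: 11 days.
Total: 19 + 31 + 11 = 61 days.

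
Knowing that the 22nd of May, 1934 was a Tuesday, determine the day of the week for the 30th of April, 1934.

Monday

Count forward from the earlier date (April 30, 1934) to the later (May 22, 1934):
April 1934: 30 − 30 = 0 days remain.
May 1–22, 1934: 22 days.
Total: 0 + 22 = 22 days.
22 mod 7 = 1, so 1 day before Tuesday is Monday.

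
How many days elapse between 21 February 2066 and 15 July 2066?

144

February 2066: 28 − 21 = 7 days remain (2066 is not a leap year, so February has 28 days).
Then March (31), April (30), May (31), June (30): 31 + 30 + 31 + 30 = 122 days.
July 1–15, 2066: 15 days.
Total: 7 + 122 + 15 = 144 days.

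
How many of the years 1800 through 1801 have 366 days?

Years divisible by 4 in [1800, 1801]: 1800.
Of these, 1800 is divisible by 100 but not 400, so not leap.
Leap years: 1 − 1 = 0.

0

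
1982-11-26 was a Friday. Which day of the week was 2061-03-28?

Monday

From November 26, 1982 to November 26, 2060: 78 years, of which 20 contain a Feb 29 — 58×365 + 20×366 = 28490 days.
(2000 is a leap year (divisible by 400).)
November 2060: 30 − 26 = 4 days remain.
Then December (31), January (31), February 2061 (28): 31 + 31 + 28 = 90 days.
March 1–28, 2061: 28 days.
Residual: 122 days.
Total: 28612 days.
28612 mod 7 = 3, so 3 days after Friday is Monday.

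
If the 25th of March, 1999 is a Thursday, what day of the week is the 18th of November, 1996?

Count forward from the earlier date (November 18, 1996) to the later (March 25, 1999):
November 18, 1996 → November 18, 1997: 365 days.
November 18, 1997 → November 18, 1998: 365 days.
November 1998: 30 − 18 = 12 days remain.
Then December (31), January (31), February 1999 (28): 31 + 31 + 28 = 90 days.
March 1–25, 1999: 25 days.
Residual: 127 days.
Total: 857 days.
857 mod 7 = 3, so 3 days before Thursday is Monday.

Monday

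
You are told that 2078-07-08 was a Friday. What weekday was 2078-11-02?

July 2078: 31 − 8 = 23 days remain.
Then August (31), September (30), October (31): 31 + 30 + 31 = 92 days.
November 1–2, 2078: 2 days.
Total: 23 + 92 + 2 = 117 days.
117 mod 7 = 5, so 5 days after Friday is Wednesday.

Wednesday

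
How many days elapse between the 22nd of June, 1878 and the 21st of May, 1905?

9829

Day-of-year of June 22, 1878: 173.
Day-of-year of May 21, 1905: 141.
1878 has 365 days, so 365 − 173 = 192 days remain in 1878.
Full years 1879–1904: 20 common + 6 leap = 20×365 + 6×366 = 9496 days.
Total: 192 + 9496 + 141 = 9829 days.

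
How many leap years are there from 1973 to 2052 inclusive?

20

Years divisible by 4: 1976, 1980, …, 2052 — 20 in all.
2000 is divisible by 400, so still leap.
No century exceptions apply. Count: 20.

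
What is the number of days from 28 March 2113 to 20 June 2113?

84

March 2113: 31 − 28 = 3 days remain.
Then April (30), May (31): 30 + 31 = 61 days.
June 1–20, 2113: 20 days.
Total: 3 + 61 + 20 = 84 days.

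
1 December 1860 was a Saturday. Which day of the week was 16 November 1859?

Wednesday

Count forward from the earlier date (November 16, 1859) to the later (December 1, 1860):
November 1859: 30 − 16 = 14 days remain.
Then 12 full months totalling 366 days.
December 1, 1860: 1 day.
Total: 14 + 366 + 1 = 381 days.
381 mod 7 = 3, so 3 days before Saturday is Wednesday.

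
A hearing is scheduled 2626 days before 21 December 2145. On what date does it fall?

13 October 2138

Count 2626 days before December 21, 2145:
From October 13, 2138 to October 13, 2145: 7 years, of which 2 contain a Feb 29 — 5×365 + 2×366 = 2557 days.
October 2145: 31 − 13 = 18 days remain.
Then November (30): 30 days.
December 1–21, 2145: 21 days.
Residual: 69 days.
Total: 2626 days.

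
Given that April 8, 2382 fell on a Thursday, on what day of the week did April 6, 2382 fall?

Count forward from the earlier date (April 6, 2382) to the later (April 8, 2382):
Within April 2382: 8 − 6 = 2 days.
2 mod 7 = 2, so 2 days before Thursday is Tuesday.

Tuesday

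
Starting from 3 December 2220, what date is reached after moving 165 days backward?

21 June 2220

Count 165 days before December 3, 2220:
June 2220: 30 − 21 = 9 days remain.
Then July (31), August (31), September (30), October (31), November (30): 31 + 31 + 30 + 31 + 30 = 153 days.
December 1–3, 2220: 3 days.
Total: 9 + 153 + 3 = 165 days.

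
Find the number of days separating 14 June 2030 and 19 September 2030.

June 2030: 30 − 14 = 16 days remain.
Then July (31), August (31): 31 + 31 = 62 days.
September 1–19, 2030: 19 days.
Total: 16 + 62 + 19 = 97 days.

97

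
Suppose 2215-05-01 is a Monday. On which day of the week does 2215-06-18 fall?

Sunday

May 2215: 31 − 1 = 30 days remain.
June 1–18, 2215: 18 days.
Total: 30 + 18 = 48 days.
48 mod 7 = 6, so 6 days after Monday is Sunday.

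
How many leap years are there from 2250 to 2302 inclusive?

Years divisible by 4: 2252, 2256, …, 2300 — 13 in all.
Of these, 2300 is divisible by 100 but not 400, so not leap.
Leap years: 13 − 1 = 12.

12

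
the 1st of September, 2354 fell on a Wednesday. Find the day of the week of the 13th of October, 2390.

Saturday

From September 1, 2354 to September 1, 2390: 36 years, of which 9 contain a Feb 29 — 27×365 + 9×366 = 13149 days.
September 2390: 30 − 1 = 29 days remain.
October 1–13, 2390: 13 days.
Residual: 42 days.
Total: 13191 days.
13191 mod 7 = 3, so 3 days after Wednesday is Saturday.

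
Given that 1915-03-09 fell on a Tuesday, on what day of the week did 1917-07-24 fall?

Day-of-year of March 9, 1915: 68.
Day-of-year of July 24, 1917: 205.
1915 has 365 days, so 365 − 68 = 297 days remain in 1915.
Full years: 1916: 366. Sum = 366.
Total: 297 + 366 + 205 = 868 days.
868 is a multiple of 7, so 1917-07-24 falls on the same weekday: Tuesday.

Tuesday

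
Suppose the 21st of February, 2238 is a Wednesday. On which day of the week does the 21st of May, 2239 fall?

Tuesday

February 21, 2238 → February 21, 2239: 365 days.
February 2239: 28 − 21 = 7 days remain (2239 is not a leap year, so February has 28 days).
Then March (31), April (30): 31 + 30 = 61 days.
May 1–21, 2239: 21 days.
Residual: 89 days.
Total: 454 days.
454 mod 7 = 6, so 6 days after Wednesday is Tuesday.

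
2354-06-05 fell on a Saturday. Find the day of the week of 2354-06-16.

Wednesday

Within June 2354: 16 − 5 = 11 days.
11 mod 7 = 4, so 4 days after Saturday is Wednesday.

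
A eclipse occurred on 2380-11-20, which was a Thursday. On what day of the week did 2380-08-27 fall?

Wednesday

Count forward from the earlier date (August 27, 2380) to the later (November 20, 2380):
August 2380: 31 − 27 = 4 days remain.
Then September (30), October (31): 30 + 31 = 61 days.
November 1–20, 2380: 20 days.
Total: 4 + 61 + 20 = 85 days.
85 mod 7 = 1, so 1 day before Thursday is Wednesday.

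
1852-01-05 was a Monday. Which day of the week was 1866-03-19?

Monday

From January 5, 1852 to January 5, 1866: 14 years, of which 4 contain a Feb 29 — 10×365 + 4×366 = 5114 days.
January 1866: 31 − 5 = 26 days remain.
Then February 1866 (28): 28 days.
March 1–19, 1866: 19 days.
Residual: 73 days.
Total: 5187 days.
5187 is a multiple of 7, so 1866-03-19 falls on the same weekday: Monday.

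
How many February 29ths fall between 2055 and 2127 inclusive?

Years divisible by 4: 2056, 2060, …, 2124 — 18 in all.
Of these, 2100 is divisible by 100 but not 400, so not leap.
Leap years: 18 − 1 = 17.

17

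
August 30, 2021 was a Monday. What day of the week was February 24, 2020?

Count forward from the earlier date (February 24, 2020) to the later (August 30, 2021):
February 24, 2020 → February 24, 2021: 366 days (2020 is a leap year).
February 2021: 28 − 24 = 4 days remain (2021 is not a leap year, so February has 28 days).
Then March (31), April (30), May (31), June (30), July (31): 31 + 30 + 31 + 30 + 31 = 153 days.
August 1–30, 2021: 30 days.
Residual: 187 days.
Total: 553 days.
553 is a multiple of 7, so February 24, 2020 falls on the same weekday: Monday.

Monday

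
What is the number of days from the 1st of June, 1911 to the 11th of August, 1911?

June 1911: 30 − 1 = 29 days remain.
Then July (31): 31 days.
August 1–11, 1911: 11 days.
Total: 29 + 31 + 11 = 71 days.

71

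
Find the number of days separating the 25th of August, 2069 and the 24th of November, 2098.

Day-of-year of August 25, 2069: 237.
Day-of-year of November 24, 2098: 328.
2069 has 365 days, so 365 − 237 = 128 days remain in 2069.
Full years 2070–2097: 21 common + 7 leap = 21×365 + 7×366 = 10227 days.
Total: 128 + 10227 + 328 = 10683 days.

10683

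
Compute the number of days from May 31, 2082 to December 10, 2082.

193

May 2082: 31 − 31 = 0 days remain.
Then June (30), July (31), August (31), September (30), October (31), November (30): 30 + 31 + 31 + 30 + 31 + 30 = 183 days.
December 1–10, 2082: 10 days.
Total: 0 + 183 + 10 = 193 days.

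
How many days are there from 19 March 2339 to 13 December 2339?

March 2339: 31 − 19 = 12 days remain.
Then April (30), May (31), June (30), July (31), August (31), September (30), October (31), November (30): 30 + 31 + 30 + 31 + 31 + 30 + 31 + 30 = 244 days.
December 1–13, 2339: 13 days.
Total: 12 + 244 + 13 = 269 days.

269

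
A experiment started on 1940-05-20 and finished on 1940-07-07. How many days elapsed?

48

May 1940: 31 − 20 = 11 days remain.
Then June (30): 30 days.
July 1–7, 1940: 7 days.
Total: 11 + 30 + 7 = 48 days.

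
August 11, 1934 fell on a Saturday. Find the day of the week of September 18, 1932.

Count forward from the earlier date (September 18, 1932) to the later (August 11, 1934):
September 1932: 30 − 18 = 12 days remain.
Then 22 full months totalling 669 days.
August 1–11, 1934: 11 days.
Total: 12 + 669 + 11 = 692 days.
692 mod 7 = 6, so 6 days before Saturday is Sunday.

Sunday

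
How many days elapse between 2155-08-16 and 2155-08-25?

9

Within August 2155: 25 − 16 = 9 days.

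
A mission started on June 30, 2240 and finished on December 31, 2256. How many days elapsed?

6028

From June 30, 2240 to June 30, 2256: 16 years, of which 4 contain a Feb 29 — 12×365 + 4×366 = 5844 days.
June 2256: 30 − 30 = 0 days remain.
Then July (31), August (31), September (30), October (31), November (30): 31 + 31 + 30 + 31 + 30 = 153 days.
December 1–31, 2256: 31 days.
Residual: 184 days.
Total: 6028 days.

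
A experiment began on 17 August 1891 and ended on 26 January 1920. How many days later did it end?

From August 17, 1891 to August 17, 1919: 28 years, of which 6 contain a Feb 29 — 22×365 + 6×366 = 10226 days.
(1900 is not a leap year (divisible by 100 but not 400).)
August 1919: 31 − 17 = 14 days remain.
Then September (30), October (31), November (30), December (31): 30 + 31 + 30 + 31 = 122 days.
January 1–26, 1920: 26 days.
Residual: 162 days.
Total: 10388 days.

10388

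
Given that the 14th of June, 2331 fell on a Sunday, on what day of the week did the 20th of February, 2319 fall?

Thursday

Count forward from the earlier date (February 20, 2319) to the later (June 14, 2331):
From February 20, 2319 to February 20, 2331: 12 years, of which 3 contain a Feb 29 — 9×365 + 3×366 = 4383 days.
February 2331: 28 − 20 = 8 days remain (2331 is not a leap year, so February has 28 days).
Then March (31), April (30), May (31): 31 + 30 + 31 = 92 days.
June 1–14, 2331: 14 days.
Residual: 114 days.
Total: 4497 days.
4497 mod 7 = 3, so 3 days before Sunday is Thursday.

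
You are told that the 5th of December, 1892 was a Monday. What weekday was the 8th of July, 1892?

Friday

Count forward from the earlier date (July 8, 1892) to the later (December 5, 1892):
July 1892: 31 − 8 = 23 days remain.
Then August (31), September (30), October (31), November (30): 31 + 30 + 31 + 30 = 122 days.
December 1–5, 1892: 5 days.
Total: 23 + 122 + 5 = 150 days.
150 mod 7 = 3, so 3 days before Monday is Friday.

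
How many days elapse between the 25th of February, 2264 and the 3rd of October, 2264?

February 2264: 29 − 25 = 4 days remain (2264 is a leap year, so February has 29 days).
Then March (31), April (30), May (31), June (30), July (31), August (31), September (30): 31 + 30 + 31 + 30 + 31 + 31 + 30 = 214 days.
October 1–3, 2264: 3 days.
Total: 4 + 214 + 3 = 221 days.

221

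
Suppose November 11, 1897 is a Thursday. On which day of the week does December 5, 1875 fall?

Sunday

Count forward from the earlier date (December 5, 1875) to the later (November 11, 1897):
Day-of-year of December 5, 1875: 339.
Day-of-year of November 11, 1897: 315.
1875 has 365 days, so 365 − 339 = 26 days remain in 1875.
Full years 1876–1896: 15 common + 6 leap = 15×365 + 6×366 = 7671 days.
Total: 26 + 7671 + 315 = 8012 days.
8012 mod 7 = 4, so 4 days before Thursday is Sunday.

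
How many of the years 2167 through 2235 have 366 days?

Years divisible by 4: 2168, 2172, …, 2232 — 17 in all.
Of these, 2200 is divisible by 100 but not 400, so not leap.
Leap years: 17 − 1 = 16.

16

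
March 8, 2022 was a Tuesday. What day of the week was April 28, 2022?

Thursday

March 2022: 31 − 8 = 23 days remain.
April 1–28, 2022: 28 days.
Total: 23 + 28 = 51 days.
51 mod 7 = 2, so 2 days after Tuesday is Thursday.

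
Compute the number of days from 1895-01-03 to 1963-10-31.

From January 3, 1895 to January 3, 1963: 68 years, of which 16 contain a Feb 29 — 52×365 + 16×366 = 24836 days.
(1900 is not a leap year (divisible by 100 but not 400).)
January 1963: 31 − 3 = 28 days remain.
Then February 1963 (28), March (31), April (30), May (31), June (30), July (31), August (31), September (30): 28 + 31 + 30 + 31 + 30 + 31 + 31 + 30 = 242 days.
October 1–31, 1963: 31 days.
Residual: 301 days.
Total: 25137 days.

25137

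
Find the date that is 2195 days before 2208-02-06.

2202-02-02

Count 2195 days before February 6, 2208:
Day-of-year of February 2, 2202: 33.
Day-of-year of February 6, 2208: 37.
2202 has 365 days, so 365 − 33 = 332 days remain in 2202.
Full years: 2203: 365; 2204: 366; 2205: 365; 2206: 365; 2207: 365. Sum = 1826.
Total: 332 + 1826 + 37 = 2195 days.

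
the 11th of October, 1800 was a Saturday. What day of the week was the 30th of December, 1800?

October 1800: 31 − 11 = 20 days remain.
Then November (30): 30 days.
December 1–30, 1800: 30 days.
Total: 20 + 30 + 30 = 80 days.
80 mod 7 = 3, so 3 days after Saturday is Tuesday.

Tuesday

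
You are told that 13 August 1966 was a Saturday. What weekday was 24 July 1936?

Count forward from the earlier date (July 24, 1936) to the later (August 13, 1966):
Day-of-year of July 24, 1936: 206.
Day-of-year of August 13, 1966: 225.
1936 has 366 days, so 366 − 206 = 160 days remain in 1936.
Full years 1937–1965: 22 common + 7 leap = 22×365 + 7×366 = 10592 days.
Total: 160 + 10592 + 225 = 10977 days.
10977 mod 7 = 1, so 1 day before Saturday is Friday.

Friday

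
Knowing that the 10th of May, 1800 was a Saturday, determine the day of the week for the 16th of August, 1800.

May 1800: 31 − 10 = 21 days remain.
Then June (30), July (31): 30 + 31 = 61 days.
August 1–16, 1800: 16 days.
Total: 21 + 61 + 16 = 98 days.
98 is a multiple of 7, so the 16th of August, 1800 falls on the same weekday: Saturday.

Saturday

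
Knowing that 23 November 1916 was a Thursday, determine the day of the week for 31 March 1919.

Monday

Day-of-year of November 23, 1916: 328.
Day-of-year of March 31, 1919: 90.
1916 has 366 days, so 366 − 328 = 38 days remain in 1916.
Full years: 1917: 365; 1918: 365. Sum = 730.
Total: 38 + 730 + 90 = 858 days.
858 mod 7 = 4, so 4 days after Thursday is Monday.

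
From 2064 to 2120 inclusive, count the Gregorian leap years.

Years divisible by 4: 2064, 2068, …, 2120 — 15 in all.
Of these, 2100 is divisible by 100 but not 400, so not leap.
Leap years: 15 − 1 = 14.

14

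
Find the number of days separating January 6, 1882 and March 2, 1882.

55

January 1882: 31 − 6 = 25 days remain.
Then February 1882 (28): 28 days.
March 1–2, 1882: 2 days.
Total: 25 + 28 + 2 = 55 days.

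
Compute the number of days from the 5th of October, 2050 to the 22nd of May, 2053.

960

Day-of-year of October 5, 2050: 278.
Day-of-year of May 22, 2053: 142.
2050 has 365 days, so 365 − 278 = 87 days remain in 2050.
Full years: 2051: 365; 2052: 366. Sum = 731.
Total: 87 + 731 + 142 = 960 days.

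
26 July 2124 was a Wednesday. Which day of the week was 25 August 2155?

Day-of-year of July 26, 2124: 208.
Day-of-year of August 25, 2155: 237.
2124 has 366 days, so 366 − 208 = 158 days remain in 2124.
Full years 2125–2154: 23 common + 7 leap = 23×365 + 7×366 = 10957 days.
Total: 158 + 10957 + 237 = 11352 days.
11352 mod 7 = 5, so 5 days after Wednesday is Monday.

Monday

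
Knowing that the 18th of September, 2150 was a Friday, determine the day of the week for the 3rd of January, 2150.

Saturday

Count forward from the earlier date (January 3, 2150) to the later (September 18, 2150):
January 2150: 31 − 3 = 28 days remain.
Then February 2150 (28), March (31), April (30), May (31), June (30), July (31), August (31): 28 + 31 + 30 + 31 + 30 + 31 + 31 = 212 days.
September 1–18, 2150: 18 days.
Total: 28 + 212 + 18 = 258 days.
258 mod 7 = 6, so 6 days before Friday is Saturday.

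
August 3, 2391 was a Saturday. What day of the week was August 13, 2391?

Tuesday

Within August 2391: 13 − 3 = 10 days.
10 mod 7 = 3, so 3 days after Saturday is Tuesday.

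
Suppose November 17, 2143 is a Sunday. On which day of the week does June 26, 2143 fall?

Wednesday

Count forward from the earlier date (June 26, 2143) to the later (November 17, 2143):
June 2143: 30 − 26 = 4 days remain.
Then July (31), August (31), September (30), October (31): 31 + 31 + 30 + 31 = 123 days.
November 1–17, 2143: 17 days.
Total: 4 + 123 + 17 = 144 days.
144 mod 7 = 4, so 4 days before Sunday is Wednesday.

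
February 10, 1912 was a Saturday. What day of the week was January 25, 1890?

Count forward from the earlier date (January 25, 1890) to the later (February 10, 1912):
From January 25, 1890 to January 25, 1912: 22 years, of which 4 contain a Feb 29 — 18×365 + 4×366 = 8034 days.
(1900 is not a leap year (divisible by 100 but not 400).)
January 1912: 31 − 25 = 6 days remain.
February 1–10, 1912: 10 days (1912 is a leap year).
Residual: 16 days.
Total: 8050 days.
8050 is a multiple of 7, so January 25, 1890 falls on the same weekday: Saturday.

Saturday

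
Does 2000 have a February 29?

2000 is a leap year (divisible by 400).

Yes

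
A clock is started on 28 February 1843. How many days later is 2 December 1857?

5391

Day-of-year of February 28, 1843: 59.
Day-of-year of December 2, 1857: 336.
1843 has 365 days, so 365 − 59 = 306 days remain in 1843.
Full years 1844–1856: 9 common + 4 leap = 9×365 + 4×366 = 4749 days.
Total: 306 + 4749 + 336 = 5391 days.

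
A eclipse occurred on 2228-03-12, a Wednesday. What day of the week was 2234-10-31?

Friday

Day-of-year of March 12, 2228: 72.
Day-of-year of October 31, 2234: 304.
2228 has 366 days, so 366 − 72 = 294 days remain in 2228.
Full years: 2229: 365; 2230: 365; 2231: 365; 2232: 366; 2233: 365. Sum = 1826.
Total: 294 + 1826 + 304 = 2424 days.
2424 mod 7 = 2, so 2 days after Wednesday is Friday.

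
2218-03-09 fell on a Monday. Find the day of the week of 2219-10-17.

Day-of-year of March 9, 2218: 68.
Day-of-year of October 17, 2219: 290.
2218 has 365 days, so 365 − 68 = 297 days remain in 2218.
Total: 297 + 290 = 587 days.
587 mod 7 = 6, so 6 days after Monday is Sunday.

Sunday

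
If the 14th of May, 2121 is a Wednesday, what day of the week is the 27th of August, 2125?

Day-of-year of May 14, 2121: 134.
Day-of-year of August 27, 2125: 239.
2121 has 365 days, so 365 − 134 = 231 days remain in 2121.
Full years: 2122: 365; 2123: 365; 2124: 366. Sum = 1096.
Total: 231 + 1096 + 239 = 1566 days.
1566 mod 7 = 5, so 5 days after Wednesday is Monday.

Monday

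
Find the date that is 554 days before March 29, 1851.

September 21, 1849

Count 554 days before March 29, 1851:
September 21, 1849 → September 21, 1850: 365 days.
September 1850: 30 − 21 = 9 days remain.
Then October (31), November (30), December (31), January (31), February 1851 (28): 31 + 30 + 31 + 31 + 28 = 151 days.
March 1–29, 1851: 29 days.
Residual: 189 days.
Total: 554 days.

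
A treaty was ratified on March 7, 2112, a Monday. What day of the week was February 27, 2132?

Wednesday

From March 7, 2112 to March 7, 2131: 19 years, of which 4 contain a Feb 29 — 15×365 + 4×366 = 6939 days.
March 2131: 31 − 7 = 24 days remain.
Then 10 full months totalling 306 days.
February 1–27, 2132: 27 days (2132 is a leap year).
Residual: 357 days.
Total: 7296 days.
7296 mod 7 = 2, so 2 days after Monday is Wednesday.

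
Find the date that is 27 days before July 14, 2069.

June 17, 2069

Count 27 days before July 14, 2069:
June 2069: 30 − 17 = 13 days remain.
July 1–14, 2069: 14 days.
Total: 13 + 14 = 27 days.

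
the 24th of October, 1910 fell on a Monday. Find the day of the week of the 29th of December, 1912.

October 1910: 31 − 24 = 7 days remain.
Then 25 full months totalling 761 days.
December 1–29, 1912: 29 days.
Total: 7 + 761 + 29 = 797 days.
797 mod 7 = 6, so 6 days after Monday is Sunday.

Sunday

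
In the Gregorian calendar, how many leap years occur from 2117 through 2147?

Years divisible by 4 in [2117, 2147]: 2120, 2124, 2128, 2132, 2136, 2140, 2144.
No century exceptions apply. Count: 7.

7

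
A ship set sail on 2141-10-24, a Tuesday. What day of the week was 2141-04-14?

Count forward from the earlier date (April 14, 2141) to the later (October 24, 2141):
April 2141: 30 − 14 = 16 days remain.
Then May (31), June (30), July (31), August (31), September (30): 31 + 30 + 31 + 31 + 30 = 153 days.
October 1–24, 2141: 24 days.
Total: 16 + 153 + 24 = 193 days.
193 mod 7 = 4, so 4 days before Tuesday is Friday.

Friday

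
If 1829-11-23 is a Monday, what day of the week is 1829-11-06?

Count forward from the earlier date (November 6, 1829) to the later (November 23, 1829):
Within November 1829: 23 − 6 = 17 days.
17 mod 7 = 3, so 3 days before Monday is Friday.

Friday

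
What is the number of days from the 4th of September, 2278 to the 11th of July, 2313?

From September 4, 2278 to September 4, 2312: 34 years, of which 8 contain a Feb 29 — 26×365 + 8×366 = 12418 days.
(2300 is not a leap year (divisible by 100 but not 400).)
September 2312: 30 − 4 = 26 days remain.
Then 9 full months totalling 273 days.
July 1–11, 2313: 11 days.
Residual: 310 days.
Total: 12728 days.

12728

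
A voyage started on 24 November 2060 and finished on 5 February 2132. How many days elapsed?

26004

Day-of-year of November 24, 2060: 329.
Day-of-year of February 5, 2132: 36.
2060 has 366 days, so 366 − 329 = 37 days remain in 2060.
Full years 2061–2131: 55 common + 16 leap = 55×365 + 16×366 = 25931 days.
Total: 37 + 25931 + 36 = 26004 days.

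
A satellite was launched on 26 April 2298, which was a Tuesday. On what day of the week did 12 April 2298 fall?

Tuesday

Count forward from the earlier date (April 12, 2298) to the later (April 26, 2298):
Within April 2298: 26 − 12 = 14 days.
14 is a multiple of 7, so 12 April 2298 falls on the same weekday: Tuesday.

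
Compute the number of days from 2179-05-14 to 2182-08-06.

May 14, 2179 → May 14, 2180: 366 days (2180 is a leap year).
May 14, 2180 → May 14, 2181: 365 days.
May 14, 2181 → May 14, 2182: 365 days.
May 2182: 31 − 14 = 17 days remain.
Then June (30), July (31): 30 + 31 = 61 days.
August 1–6, 2182: 6 days.
Residual: 84 days.
Total: 1180 days.

1180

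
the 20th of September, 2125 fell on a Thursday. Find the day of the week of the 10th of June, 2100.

Thursday

Count forward from the earlier date (June 10, 2100) to the later (September 20, 2125):
From June 10, 2100 to June 10, 2125: 25 years, of which 6 contain a Feb 29 — 19×365 + 6×366 = 9131 days.
June 2125: 30 − 10 = 20 days remain.
Then July (31), August (31): 31 + 31 = 62 days.
September 1–20, 2125: 20 days.
Residual: 102 days.
Total: 9233 days.
9233 is a multiple of 7, so the 10th of June, 2100 falls on the same weekday: Thursday.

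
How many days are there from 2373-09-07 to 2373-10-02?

September 2373: 30 − 7 = 23 days remain.
October 1–2, 2373: 2 days.
Total: 23 + 2 = 25 days.

25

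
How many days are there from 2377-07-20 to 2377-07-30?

10

Within July 2377: 30 − 20 = 10 days.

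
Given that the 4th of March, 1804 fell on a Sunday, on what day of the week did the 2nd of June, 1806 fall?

March 1804: 31 − 4 = 27 days remain.
Then 26 full months totalling 791 days.
June 1–2, 1806: 2 days.
Total: 27 + 791 + 2 = 820 days.
820 mod 7 = 1, so 1 day after Sunday is Monday.

Monday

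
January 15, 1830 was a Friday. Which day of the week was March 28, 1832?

Wednesday

Day-of-year of January 15, 1830: 15.
Day-of-year of March 28, 1832: 88.
1830 has 365 days, so 365 − 15 = 350 days remain in 1830.
Full years: 1831: 365. Sum = 365.
Total: 350 + 365 + 88 = 803 days.
803 mod 7 = 5, so 5 days after Friday is Wednesday.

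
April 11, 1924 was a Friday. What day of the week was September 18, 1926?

Day-of-year of April 11, 1924: 102.
Day-of-year of September 18, 1926: 261.
1924 has 366 days, so 366 − 102 = 264 days remain in 1924.
Full years: 1925: 365. Sum = 365.
Total: 264 + 365 + 261 = 890 days.
890 mod 7 = 1, so 1 day after Friday is Saturday.

Saturday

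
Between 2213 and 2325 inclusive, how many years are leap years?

27

Years divisible by 4: 2216, 2220, …, 2324 — 28 in all.
Of these, 2300 is divisible by 100 but not 400, so not leap.
Leap years: 28 − 1 = 27.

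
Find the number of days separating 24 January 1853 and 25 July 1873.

7487

Day-of-year of January 24, 1853: 24.
Day-of-year of July 25, 1873: 206.
1853 has 365 days, so 365 − 24 = 341 days remain in 1853.
Full years 1854–1872: 14 common + 5 leap = 14×365 + 5×366 = 6940 days.
Total: 341 + 6940 + 206 = 7487 days.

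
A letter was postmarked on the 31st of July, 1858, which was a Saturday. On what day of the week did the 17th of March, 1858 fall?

Wednesday

Count forward from the earlier date (March 17, 1858) to the later (July 31, 1858):
March 1858: 31 − 17 = 14 days remain.
Then April (30), May (31), June (30): 30 + 31 + 30 = 91 days.
July 1–31, 1858: 31 days.
Total: 14 + 91 + 31 = 136 days.
136 mod 7 = 3, so 3 days before Saturday is Wednesday.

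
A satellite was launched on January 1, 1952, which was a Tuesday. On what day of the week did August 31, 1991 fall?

Day-of-year of January 1, 1952: 1.
Day-of-year of August 31, 1991: 243.
1952 has 366 days, so 366 − 1 = 365 days remain in 1952.
Full years 1953–1990: 29 common + 9 leap = 29×365 + 9×366 = 13879 days.
Total: 365 + 13879 + 243 = 14487 days.
14487 mod 7 = 4, so 4 days after Tuesday is Saturday.

Saturday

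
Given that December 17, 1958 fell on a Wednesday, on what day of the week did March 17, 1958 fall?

Count forward from the earlier date (March 17, 1958) to the later (December 17, 1958):
March 1958: 31 − 17 = 14 days remain.
Then April (30), May (31), June (30), July (31), August (31), September (30), October (31), November (30): 30 + 31 + 30 + 31 + 31 + 30 + 31 + 30 = 244 days.
December 1–17, 1958: 17 days.
Total: 14 + 244 + 17 = 275 days.
275 mod 7 = 2, so 2 days before Wednesday is Monday.

Monday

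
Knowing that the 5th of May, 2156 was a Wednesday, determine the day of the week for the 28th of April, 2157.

Thursday

May 2156: 31 − 5 = 26 days remain.
Then 10 full months totalling 304 days.
April 1–28, 2157: 28 days.
Residual: 358 days.
Total: 358 days.
358 mod 7 = 1, so 1 day after Wednesday is Thursday.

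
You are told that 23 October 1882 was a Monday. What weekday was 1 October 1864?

Count forward from the earlier date (October 1, 1864) to the later (October 23, 1882):
From October 1, 1864 to October 1, 1882: 18 years, of which 4 contain a Feb 29 — 14×365 + 4×366 = 6574 days.
Within October 1882: 23 − 1 = 22 days.
Total: 6596 days.
6596 mod 7 = 2, so 2 days before Monday is Saturday.

Saturday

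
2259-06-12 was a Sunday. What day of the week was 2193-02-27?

Wednesday

Count forward from the earlier date (February 27, 2193) to the later (June 12, 2259):
Day-of-year of February 27, 2193: 58.
Day-of-year of June 12, 2259: 163.
2193 has 365 days, so 365 − 58 = 307 days remain in 2193.
Full years 2194–2258: 50 common + 15 leap = 50×365 + 15×366 = 23740 days.
Total: 307 + 23740 + 163 = 24210 days.
24210 mod 7 = 4, so 4 days before Sunday is Wednesday.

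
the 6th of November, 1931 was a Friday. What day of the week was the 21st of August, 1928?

Tuesday

Count forward from the earlier date (August 21, 1928) to the later (November 6, 1931):
August 21, 1928 → August 21, 1929: 365 days.
August 21, 1929 → August 21, 1930: 365 days.
August 21, 1930 → August 21, 1931: 365 days.
August 1931: 31 − 21 = 10 days remain.
Then September (30), October (31): 30 + 31 = 61 days.
November 1–6, 1931: 6 days.
Residual: 77 days.
Total: 1172 days.
1172 mod 7 = 3, so 3 days before Friday is Tuesday.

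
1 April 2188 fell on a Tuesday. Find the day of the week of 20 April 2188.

Within April 2188: 20 − 1 = 19 days.
19 mod 7 = 5, so 5 days after Tuesday is Sunday.

Sunday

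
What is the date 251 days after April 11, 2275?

December 18, 2275

Count 251 days after April 11, 2275:
April 2275: 30 − 11 = 19 days remain.
Then May (31), June (30), July (31), August (31), September (30), October (31), November (30): 31 + 30 + 31 + 31 + 30 + 31 + 30 = 214 days.
December 1–18, 2275: 18 days.
Total: 19 + 214 + 18 = 251 days.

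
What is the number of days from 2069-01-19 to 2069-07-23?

185

January 2069: 31 − 19 = 12 days remain.
Then February 2069 (28), March (31), April (30), May (31), June (30): 28 + 31 + 30 + 31 + 30 = 150 days.
July 1–23, 2069: 23 days.
Total: 12 + 150 + 23 = 185 days.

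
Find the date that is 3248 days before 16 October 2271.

24 November 2262

Count 3248 days before October 16, 2271:
From November 24, 2262 to November 24, 2270: 8 years, of which 2 contain a Feb 29 — 6×365 + 2×366 = 2922 days.
November 2270: 30 − 24 = 6 days remain.
Then 10 full months totalling 304 days.
October 1–16, 2271: 16 days.
Residual: 326 days.
Total: 3248 days.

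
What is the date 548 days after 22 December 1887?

22 June 1889

Count 548 days after December 22, 1887:
Day-of-year of December 22, 1887: 356.
Day-of-year of June 22, 1889: 173.
1887 has 365 days, so 365 − 356 = 9 days remain in 1887.
Full years: 1888: 366. Sum = 366.
Total: 9 + 366 + 173 = 548 days.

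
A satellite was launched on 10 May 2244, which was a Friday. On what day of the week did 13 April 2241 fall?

Count forward from the earlier date (April 13, 2241) to the later (May 10, 2244):
Day-of-year of April 13, 2241: 103.
Day-of-year of May 10, 2244: 131.
2241 has 365 days, so 365 − 103 = 262 days remain in 2241.
Full years: 2242: 365; 2243: 365. Sum = 730.
Total: 262 + 730 + 131 = 1123 days.
1123 mod 7 = 3, so 3 days before Friday is Tuesday.

Tuesday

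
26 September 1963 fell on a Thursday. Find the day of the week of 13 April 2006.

Thursday

Day-of-year of September 26, 1963: 269.
Day-of-year of April 13, 2006: 103.
1963 has 365 days, so 365 − 269 = 96 days remain in 1963.
Full years 1964–2005: 31 common + 11 leap = 31×365 + 11×366 = 15341 days.
Total: 96 + 15341 + 103 = 15540 days.
15540 is a multiple of 7, so 13 April 2006 falls on the same weekday: Thursday.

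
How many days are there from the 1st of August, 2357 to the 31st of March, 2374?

Day-of-year of August 1, 2357: 213.
Day-of-year of March 31, 2374: 90.
2357 has 365 days, so 365 − 213 = 152 days remain in 2357.
Full years 2358–2373: 12 common + 4 leap = 12×365 + 4×366 = 5844 days.
Total: 152 + 5844 + 90 = 6086 days.

6086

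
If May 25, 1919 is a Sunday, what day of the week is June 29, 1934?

From May 25, 1919 to May 25, 1934: 15 years, of which 4 contain a Feb 29 — 11×365 + 4×366 = 5479 days.
May 1934: 31 − 25 = 6 days remain.
June 1–29, 1934: 29 days.
Residual: 35 days.
Total: 5514 days.
5514 mod 7 = 5, so 5 days after Sunday is Friday.

Friday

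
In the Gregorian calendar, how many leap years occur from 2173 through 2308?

Years divisible by 4: 2176, 2180, …, 2308 — 34 in all.
Of these, 2200, 2300 are divisible by 100 but not 400, so not leap.
Leap years: 34 − 2 = 32.

32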